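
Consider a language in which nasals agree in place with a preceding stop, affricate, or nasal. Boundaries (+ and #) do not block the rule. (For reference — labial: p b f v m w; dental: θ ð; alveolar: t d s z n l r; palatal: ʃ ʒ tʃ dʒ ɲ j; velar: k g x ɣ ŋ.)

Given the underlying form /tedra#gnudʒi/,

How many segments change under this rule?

1

/n/ after /g/ (velar) → [ŋ]
1 segment changes.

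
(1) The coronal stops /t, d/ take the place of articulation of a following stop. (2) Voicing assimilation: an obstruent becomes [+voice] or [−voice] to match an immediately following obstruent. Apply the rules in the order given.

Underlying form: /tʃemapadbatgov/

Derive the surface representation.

[tʃemapabbaggov]

Rule 1: /d/ before /b/ (labial) → [b]
Rule 1: /t/ before /g/ (velar) → [k]
After rule 1: tʃemapabbakgov
Rule 2: /k/ before /g/ (voiced) → [g]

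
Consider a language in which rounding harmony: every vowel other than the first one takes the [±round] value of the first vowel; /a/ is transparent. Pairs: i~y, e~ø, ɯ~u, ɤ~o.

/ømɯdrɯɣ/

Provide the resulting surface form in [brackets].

/ɯ/ harmonizes with /ø/ ([+round]) → [u]
/ɯ/ harmonizes with /ø/ ([+round]) → [u]

[ømudruɣ]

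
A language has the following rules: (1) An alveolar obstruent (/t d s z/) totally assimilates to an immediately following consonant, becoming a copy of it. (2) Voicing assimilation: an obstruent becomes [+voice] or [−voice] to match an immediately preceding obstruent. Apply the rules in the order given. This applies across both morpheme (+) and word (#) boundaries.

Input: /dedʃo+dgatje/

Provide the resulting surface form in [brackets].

[deʃʃo+ggajje]

Rule 1: /d/ before /ʃ/ → [ʃ] (total assimilation)
Rule 1: /d/ before /g/ → [g] (total assimilation)
Rule 1: /t/ before /j/ → [j] (total assimilation)
After rule 1: deʃʃo+ggajje
Rule 2: no segment meets the rule's conditions; no change.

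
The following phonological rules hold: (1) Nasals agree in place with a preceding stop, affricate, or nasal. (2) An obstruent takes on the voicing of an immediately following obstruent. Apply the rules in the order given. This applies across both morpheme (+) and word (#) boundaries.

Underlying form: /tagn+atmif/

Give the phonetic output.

Rule 1: /n/ after /g/ (velar) → [ŋ]
Rule 1: /m/ after /t/ (alveolar) → [n]
After rule 1: tagŋ+atnif
Rule 2: no segment meets the rule's conditions; no change.

[tagŋ+atnif]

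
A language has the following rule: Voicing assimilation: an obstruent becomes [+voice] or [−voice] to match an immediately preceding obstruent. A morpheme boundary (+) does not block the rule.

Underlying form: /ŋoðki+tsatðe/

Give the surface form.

/k/ after /ð/ (voiced) → [g]
/ð/ after /t/ (voiceless) → [θ]

[ŋoðgi+tsatθe]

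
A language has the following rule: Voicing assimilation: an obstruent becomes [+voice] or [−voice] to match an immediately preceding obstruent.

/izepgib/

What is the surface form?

/g/ after /p/ (voiceless) → [k]

[izepkib]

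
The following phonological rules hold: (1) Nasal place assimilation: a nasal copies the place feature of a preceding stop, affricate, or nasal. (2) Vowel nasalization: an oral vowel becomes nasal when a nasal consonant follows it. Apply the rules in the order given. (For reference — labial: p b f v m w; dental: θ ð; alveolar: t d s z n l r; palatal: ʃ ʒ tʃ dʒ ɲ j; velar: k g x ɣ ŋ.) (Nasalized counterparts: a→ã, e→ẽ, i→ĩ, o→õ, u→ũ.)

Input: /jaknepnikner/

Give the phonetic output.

Rule 1: /n/ after /k/ (velar) → [ŋ]
Rule 1: /n/ after /p/ (labial) → [m]
Rule 1: /n/ after /k/ (velar) → [ŋ]
After rule 1: jakŋepmikŋer
Rule 2: no segment meets the rule's conditions; no change.

[jakŋepmikŋer]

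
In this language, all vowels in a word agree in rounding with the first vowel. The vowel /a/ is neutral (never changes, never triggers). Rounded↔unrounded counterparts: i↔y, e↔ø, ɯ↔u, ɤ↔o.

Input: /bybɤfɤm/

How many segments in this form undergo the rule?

2

/ɤ/ harmonizes with /y/ ([+round]) → [o]
/ɤ/ harmonizes with /y/ ([+round]) → [o]
2 segments change.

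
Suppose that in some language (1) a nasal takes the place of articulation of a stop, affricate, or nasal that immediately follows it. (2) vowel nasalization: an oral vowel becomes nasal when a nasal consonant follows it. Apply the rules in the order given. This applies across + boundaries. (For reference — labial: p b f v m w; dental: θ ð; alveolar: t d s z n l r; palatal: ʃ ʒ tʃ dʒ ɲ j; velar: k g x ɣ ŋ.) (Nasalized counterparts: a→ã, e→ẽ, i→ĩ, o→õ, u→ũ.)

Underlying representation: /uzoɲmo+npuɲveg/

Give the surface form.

[uzõmmõ+mpũɲveg]

Rule 1: /ɲ/ before /m/ (labial) → [m]
Rule 1: /n/ before /p/ (labial) → [m]
After rule 1: uzommo+mpuɲveg
Rule 2: /o/ before nasal /m/ → [õ]
Rule 2: /o/ before nasal /m/ → [õ]
Rule 2: /u/ before nasal /ɲ/ → [ũ]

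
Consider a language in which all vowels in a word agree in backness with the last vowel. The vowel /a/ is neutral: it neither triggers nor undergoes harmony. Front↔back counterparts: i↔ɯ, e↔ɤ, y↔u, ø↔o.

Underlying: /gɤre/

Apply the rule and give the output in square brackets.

/ɤ/ harmonizes with /e/ ([-back]) → [e]

[gere]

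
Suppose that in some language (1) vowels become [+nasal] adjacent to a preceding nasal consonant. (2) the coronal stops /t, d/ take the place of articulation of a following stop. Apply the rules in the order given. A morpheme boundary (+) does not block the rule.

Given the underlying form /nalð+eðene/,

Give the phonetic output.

Rule 1: /a/ after nasal /n/ → [ã]
Rule 1: /e/ after nasal /n/ → [ẽ]
After rule 1: nãlð+eðenẽ
Rule 2: no segment meets the rule's conditions; no change.

[nãlð+eðenẽ]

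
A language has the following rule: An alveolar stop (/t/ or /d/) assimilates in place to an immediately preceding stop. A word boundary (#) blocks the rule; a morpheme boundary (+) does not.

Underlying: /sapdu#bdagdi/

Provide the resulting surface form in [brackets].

[sapbu#bbaggi]

/d/ after /p/ (labial) → [b]
/d/ after /b/ (labial) → [b]
/d/ after /g/ (velar) → [g]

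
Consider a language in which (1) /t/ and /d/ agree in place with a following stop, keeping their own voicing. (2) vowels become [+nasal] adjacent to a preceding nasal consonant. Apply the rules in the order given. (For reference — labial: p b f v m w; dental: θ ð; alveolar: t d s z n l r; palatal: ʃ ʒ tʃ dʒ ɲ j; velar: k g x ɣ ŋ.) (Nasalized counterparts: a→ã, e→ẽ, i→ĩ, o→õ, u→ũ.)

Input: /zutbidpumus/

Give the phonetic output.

[zupbibpumũs]

Rule 1: /t/ before /b/ (labial) → [p]
Rule 1: /d/ before /p/ (labial) → [b]
After rule 1: zupbibpumus
Rule 2: /u/ after nasal /m/ → [ũ]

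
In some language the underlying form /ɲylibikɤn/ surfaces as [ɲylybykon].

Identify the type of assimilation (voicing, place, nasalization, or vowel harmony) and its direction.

/i/→[y] /i/→[y] /ɤ/→[o].
Vowels agree with the first vowel, so the harmony is progressive.

vowel harmony, progressive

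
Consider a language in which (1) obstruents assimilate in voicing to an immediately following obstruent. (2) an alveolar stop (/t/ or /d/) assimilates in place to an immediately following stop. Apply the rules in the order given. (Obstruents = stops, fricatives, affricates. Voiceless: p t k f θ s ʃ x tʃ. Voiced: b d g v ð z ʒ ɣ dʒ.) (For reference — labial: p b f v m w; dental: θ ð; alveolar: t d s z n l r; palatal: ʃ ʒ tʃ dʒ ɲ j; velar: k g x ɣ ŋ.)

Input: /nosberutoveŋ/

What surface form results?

[nozberutoveŋ]

Rule 1: /s/ before /b/ (voiced) → [z]
After rule 1: nozberutoveŋ
Rule 2: no segment meets the rule's conditions; no change.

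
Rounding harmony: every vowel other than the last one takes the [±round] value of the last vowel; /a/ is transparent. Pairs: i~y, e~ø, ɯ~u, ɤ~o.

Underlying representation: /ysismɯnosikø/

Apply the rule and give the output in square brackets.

[ysysmunosykø]

/i/ harmonizes with /ø/ ([+round]) → [y]
/ɯ/ harmonizes with /ø/ ([+round]) → [u]
/i/ harmonizes with /ø/ ([+round]) → [y]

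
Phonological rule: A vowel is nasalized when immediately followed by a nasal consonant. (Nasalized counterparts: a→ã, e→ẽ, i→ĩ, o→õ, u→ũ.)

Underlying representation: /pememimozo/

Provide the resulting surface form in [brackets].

[pẽmẽmĩmozo]

/e/ before nasal /m/ → [ẽ]
/e/ before nasal /m/ → [ẽ]
/i/ before nasal /m/ → [ĩ]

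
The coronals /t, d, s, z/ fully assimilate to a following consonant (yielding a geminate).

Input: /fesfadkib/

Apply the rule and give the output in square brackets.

/s/ before /f/ → [f] (total assimilation)
/d/ before /k/ → [k] (total assimilation)

[feffakkib]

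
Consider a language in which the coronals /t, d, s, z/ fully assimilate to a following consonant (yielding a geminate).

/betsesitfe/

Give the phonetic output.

/t/ before /s/ → [s] (total assimilation)
/t/ before /f/ → [f] (total assimilation)

[bessesiffe]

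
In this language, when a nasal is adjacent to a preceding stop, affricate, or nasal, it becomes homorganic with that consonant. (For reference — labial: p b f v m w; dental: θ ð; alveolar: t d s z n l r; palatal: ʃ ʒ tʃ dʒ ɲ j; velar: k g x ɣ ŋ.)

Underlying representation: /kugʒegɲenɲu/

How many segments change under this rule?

/ɲ/ after /g/ (velar) → [ŋ]
/ɲ/ after /n/ (alveolar) → [n]
2 segments change.

2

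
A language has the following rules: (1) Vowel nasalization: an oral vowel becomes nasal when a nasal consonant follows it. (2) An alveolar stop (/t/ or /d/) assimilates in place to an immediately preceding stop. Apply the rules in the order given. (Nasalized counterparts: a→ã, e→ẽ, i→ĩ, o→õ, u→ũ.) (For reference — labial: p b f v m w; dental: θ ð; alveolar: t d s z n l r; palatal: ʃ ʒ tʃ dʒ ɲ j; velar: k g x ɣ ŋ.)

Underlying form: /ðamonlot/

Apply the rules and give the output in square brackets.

Rule 1: /a/ before nasal /m/ → [ã]
Rule 1: /o/ before nasal /n/ → [õ]
After rule 1: ðãmõnlot
Rule 2: no segment meets the rule's conditions; no change.

[ðãmõnlot]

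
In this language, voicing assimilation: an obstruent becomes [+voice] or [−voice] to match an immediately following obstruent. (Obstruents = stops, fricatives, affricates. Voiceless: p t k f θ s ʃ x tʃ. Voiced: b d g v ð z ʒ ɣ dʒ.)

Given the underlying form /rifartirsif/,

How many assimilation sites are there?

No segment meets the rule's conditions.

0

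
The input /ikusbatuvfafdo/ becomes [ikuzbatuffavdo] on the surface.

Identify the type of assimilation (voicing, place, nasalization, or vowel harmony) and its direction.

voicing assimilation, regressive

/s/→[z] /v/→[f] /f/→[v].
Each target copies a feature from the following segment, so the direction is regressive.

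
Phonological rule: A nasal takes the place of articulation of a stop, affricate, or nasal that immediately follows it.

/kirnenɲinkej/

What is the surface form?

/n/ before /ɲ/ (palatal) → [ɲ]
/n/ before /k/ (velar) → [ŋ]

[kirneɲɲiŋkej]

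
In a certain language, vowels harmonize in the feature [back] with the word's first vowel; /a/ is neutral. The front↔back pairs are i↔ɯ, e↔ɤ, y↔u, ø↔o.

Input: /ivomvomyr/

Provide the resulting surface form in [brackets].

/o/ harmonizes with /i/ ([-back]) → [ø]
/o/ harmonizes with /i/ ([-back]) → [ø]

[ivømvømyr]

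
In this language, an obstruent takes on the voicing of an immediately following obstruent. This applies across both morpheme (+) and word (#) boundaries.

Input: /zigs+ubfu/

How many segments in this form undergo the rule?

/g/ before /s/ (voiceless) → [k]
/b/ before /f/ (voiceless) → [p]
2 segments change.

2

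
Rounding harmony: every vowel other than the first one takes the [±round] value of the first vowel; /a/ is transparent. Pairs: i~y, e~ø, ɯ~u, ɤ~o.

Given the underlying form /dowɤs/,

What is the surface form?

[dowos]

/ɤ/ harmonizes with /o/ ([+round]) → [o]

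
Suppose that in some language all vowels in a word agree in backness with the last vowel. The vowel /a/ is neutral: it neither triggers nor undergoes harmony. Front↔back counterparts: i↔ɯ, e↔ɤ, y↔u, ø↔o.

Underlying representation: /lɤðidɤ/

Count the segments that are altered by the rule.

1

/i/ harmonizes with /ɤ/ ([+back]) → [ɯ]
1 segment changes.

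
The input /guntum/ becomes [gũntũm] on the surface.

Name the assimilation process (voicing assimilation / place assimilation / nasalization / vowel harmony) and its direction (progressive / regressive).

/u/→[ũ] /u/→[ũ].
Each target copies a feature from the following segment, so the direction is regressive.

nasalization, regressive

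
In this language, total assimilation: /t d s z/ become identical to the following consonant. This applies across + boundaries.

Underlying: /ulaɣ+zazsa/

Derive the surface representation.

/z/ before /s/ → [s] (total assimilation)

[ulaɣ+zassa]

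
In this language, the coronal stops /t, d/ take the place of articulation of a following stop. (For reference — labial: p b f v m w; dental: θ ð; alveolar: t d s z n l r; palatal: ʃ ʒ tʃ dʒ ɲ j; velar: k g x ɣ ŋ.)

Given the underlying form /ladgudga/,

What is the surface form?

/d/ before /g/ (velar) → [g]
/d/ before /g/ (velar) → [g]

[laggugga]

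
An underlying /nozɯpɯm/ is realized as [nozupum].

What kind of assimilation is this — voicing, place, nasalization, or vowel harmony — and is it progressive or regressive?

vowel harmony, progressive

/ɯ/→[u] /ɯ/→[u].
Vowels agree with the first vowel, so the harmony is progressive.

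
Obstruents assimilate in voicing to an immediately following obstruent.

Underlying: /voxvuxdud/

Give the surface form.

[voɣvuɣdud]

/x/ before /v/ (voiced) → [ɣ]
/x/ before /d/ (voiced) → [ɣ]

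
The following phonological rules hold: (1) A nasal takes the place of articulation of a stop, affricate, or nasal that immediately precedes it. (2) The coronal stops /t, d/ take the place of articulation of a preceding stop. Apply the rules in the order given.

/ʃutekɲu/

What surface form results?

[ʃutekŋu]

Rule 1: /ɲ/ after /k/ (velar) → [ŋ]
After rule 1: ʃutekŋu
Rule 2: no segment meets the rule's conditions; no change.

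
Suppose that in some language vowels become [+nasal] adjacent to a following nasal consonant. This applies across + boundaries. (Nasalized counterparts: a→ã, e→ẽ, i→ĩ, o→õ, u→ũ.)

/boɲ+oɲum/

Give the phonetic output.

[bõɲ+õɲũm]

/o/ before nasal /ɲ/ → [õ]
/o/ before nasal /ɲ/ → [õ]
/u/ before nasal /m/ → [ũ]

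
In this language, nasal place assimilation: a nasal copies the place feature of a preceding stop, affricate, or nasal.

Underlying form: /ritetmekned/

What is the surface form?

/m/ after /t/ (alveolar) → [n]
/n/ after /k/ (velar) → [ŋ]

[ritetnekŋed]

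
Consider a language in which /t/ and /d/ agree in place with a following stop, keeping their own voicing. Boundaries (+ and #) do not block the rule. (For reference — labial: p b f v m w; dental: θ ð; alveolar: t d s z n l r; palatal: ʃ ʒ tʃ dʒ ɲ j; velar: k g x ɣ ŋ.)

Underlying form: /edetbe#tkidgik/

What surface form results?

[edepbe#kkiggik]

/t/ before /b/ (labial) → [p]
/t/ before /k/ (velar) → [k]
/d/ before /g/ (velar) → [g]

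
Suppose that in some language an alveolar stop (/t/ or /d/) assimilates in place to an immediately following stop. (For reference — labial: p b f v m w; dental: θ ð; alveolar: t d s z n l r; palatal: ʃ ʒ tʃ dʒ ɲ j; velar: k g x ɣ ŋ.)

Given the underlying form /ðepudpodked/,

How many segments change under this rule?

/d/ before /p/ (labial) → [b]
/d/ before /k/ (velar) → [g]
2 segments change.

2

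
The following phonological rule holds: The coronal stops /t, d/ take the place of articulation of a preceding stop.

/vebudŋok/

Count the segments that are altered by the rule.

0

No segment meets the rule's conditions.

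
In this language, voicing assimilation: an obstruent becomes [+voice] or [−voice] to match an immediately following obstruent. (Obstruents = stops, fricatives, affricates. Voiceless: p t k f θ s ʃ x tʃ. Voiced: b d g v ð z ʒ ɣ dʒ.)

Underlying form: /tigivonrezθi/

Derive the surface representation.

/z/ before /θ/ (voiceless) → [s]

[tigivonresθi]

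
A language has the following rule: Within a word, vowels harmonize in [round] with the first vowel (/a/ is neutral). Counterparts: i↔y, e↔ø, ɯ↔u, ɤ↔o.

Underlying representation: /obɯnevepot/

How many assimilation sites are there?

3

/ɯ/ harmonizes with /o/ ([+round]) → [u]
/e/ harmonizes with /o/ ([+round]) → [ø]
/e/ harmonizes with /o/ ([+round]) → [ø]
3 segments change.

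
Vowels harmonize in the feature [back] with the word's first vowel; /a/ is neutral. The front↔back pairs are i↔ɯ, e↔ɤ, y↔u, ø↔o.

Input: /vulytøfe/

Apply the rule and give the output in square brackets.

/y/ harmonizes with /u/ ([+back]) → [u]
/ø/ harmonizes with /u/ ([+back]) → [o]
/e/ harmonizes with /u/ ([+back]) → [ɤ]

[vulutofɤ]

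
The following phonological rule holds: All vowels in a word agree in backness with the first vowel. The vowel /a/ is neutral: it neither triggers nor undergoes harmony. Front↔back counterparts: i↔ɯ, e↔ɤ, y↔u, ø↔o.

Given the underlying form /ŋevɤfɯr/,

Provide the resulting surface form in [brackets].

[ŋevefir]

/ɤ/ harmonizes with /e/ ([-back]) → [e]
/ɯ/ harmonizes with /e/ ([-back]) → [i]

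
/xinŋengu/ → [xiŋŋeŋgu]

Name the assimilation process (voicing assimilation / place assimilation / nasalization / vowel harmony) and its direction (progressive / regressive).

place assimilation, regressive

/n/→[ŋ] /n/→[ŋ].
Each target copies a feature from the following segment, so the direction is regressive.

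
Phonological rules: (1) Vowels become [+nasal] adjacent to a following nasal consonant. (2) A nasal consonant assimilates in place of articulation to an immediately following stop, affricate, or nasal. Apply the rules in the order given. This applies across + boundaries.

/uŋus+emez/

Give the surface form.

Rule 1: /u/ before nasal /ŋ/ → [ũ]
Rule 1: /e/ before nasal /m/ → [ẽ]
After rule 1: ũŋus+ẽmez
Rule 2: no segment meets the rule's conditions; no change.

[ũŋus+ẽmez]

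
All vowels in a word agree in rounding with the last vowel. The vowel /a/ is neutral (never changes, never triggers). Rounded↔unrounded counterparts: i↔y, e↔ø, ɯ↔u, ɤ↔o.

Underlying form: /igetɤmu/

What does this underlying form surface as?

[ygøtomu]

/i/ harmonizes with /u/ ([+round]) → [y]
/e/ harmonizes with /u/ ([+round]) → [ø]
/ɤ/ harmonizes with /u/ ([+round]) → [o]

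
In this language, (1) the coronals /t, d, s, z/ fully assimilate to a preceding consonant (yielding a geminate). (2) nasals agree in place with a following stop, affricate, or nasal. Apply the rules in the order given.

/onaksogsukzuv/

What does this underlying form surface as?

[onakkoggukkuv]

Rule 1: /s/ after /k/ → [k] (total assimilation)
Rule 1: /s/ after /g/ → [g] (total assimilation)
Rule 1: /z/ after /k/ → [k] (total assimilation)
After rule 1: onakkoggukkuv
Rule 2: no segment meets the rule's conditions; no change.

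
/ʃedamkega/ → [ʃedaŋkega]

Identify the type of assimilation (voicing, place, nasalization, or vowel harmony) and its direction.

/m/→[ŋ].
Each target copies a feature from the following segment, so the direction is regressive.

place assimilation, regressive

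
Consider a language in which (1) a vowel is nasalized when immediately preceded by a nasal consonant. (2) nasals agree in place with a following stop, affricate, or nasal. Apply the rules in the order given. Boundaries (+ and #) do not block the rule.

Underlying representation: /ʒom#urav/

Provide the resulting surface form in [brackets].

[ʒom#ũrav]

Rule 1: /u/ after nasal /m/ → [ũ]
After rule 1: ʒom#ũrav
Rule 2: no segment meets the rule's conditions; no change.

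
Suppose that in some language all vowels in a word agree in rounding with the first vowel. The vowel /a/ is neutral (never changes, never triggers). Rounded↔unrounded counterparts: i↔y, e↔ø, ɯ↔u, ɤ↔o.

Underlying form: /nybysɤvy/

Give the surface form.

[nybysovy]

/ɤ/ harmonizes with /y/ ([+round]) → [o]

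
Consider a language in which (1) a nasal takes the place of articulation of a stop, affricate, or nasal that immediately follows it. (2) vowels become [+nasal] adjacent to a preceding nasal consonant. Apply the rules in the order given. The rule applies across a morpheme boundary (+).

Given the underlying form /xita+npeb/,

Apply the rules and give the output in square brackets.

Rule 1: /n/ before /p/ (labial) → [m]
After rule 1: xita+mpeb
Rule 2: no segment meets the rule's conditions; no change.

[xita+mpeb]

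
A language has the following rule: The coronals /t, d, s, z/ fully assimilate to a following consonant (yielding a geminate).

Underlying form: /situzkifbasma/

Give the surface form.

/z/ before /k/ → [k] (total assimilation)
/s/ before /m/ → [m] (total assimilation)

[situkkifbamma]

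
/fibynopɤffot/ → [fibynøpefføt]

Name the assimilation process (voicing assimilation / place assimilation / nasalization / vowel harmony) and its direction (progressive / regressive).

vowel harmony, progressive

/o/→[ø] /ɤ/→[e] /o/→[ø].
Vowels agree with the first vowel, so the harmony is progressive.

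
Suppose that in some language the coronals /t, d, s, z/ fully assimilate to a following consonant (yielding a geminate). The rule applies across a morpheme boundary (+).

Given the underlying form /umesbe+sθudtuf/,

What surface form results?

/s/ before /b/ → [b] (total assimilation)
/s/ before /θ/ → [θ] (total assimilation)
/d/ before /t/ → [t] (total assimilation)

[umebbe+θθuttuf]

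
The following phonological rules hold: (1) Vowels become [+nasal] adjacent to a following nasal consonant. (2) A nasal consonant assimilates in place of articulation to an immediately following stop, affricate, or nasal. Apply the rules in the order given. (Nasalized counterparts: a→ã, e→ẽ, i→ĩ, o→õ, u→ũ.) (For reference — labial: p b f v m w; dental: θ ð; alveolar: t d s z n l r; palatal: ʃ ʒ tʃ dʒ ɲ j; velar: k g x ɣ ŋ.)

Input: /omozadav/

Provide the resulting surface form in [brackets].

[õmozadav]

Rule 1: /o/ before nasal /m/ → [õ]
After rule 1: õmozadav
Rule 2: no segment meets the rule's conditions; no change.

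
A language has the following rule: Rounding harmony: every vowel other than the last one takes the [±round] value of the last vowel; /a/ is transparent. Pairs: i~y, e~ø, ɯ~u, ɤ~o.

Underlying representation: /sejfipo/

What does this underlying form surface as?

[søjfypo]

/e/ harmonizes with /o/ ([+round]) → [ø]
/i/ harmonizes with /o/ ([+round]) → [y]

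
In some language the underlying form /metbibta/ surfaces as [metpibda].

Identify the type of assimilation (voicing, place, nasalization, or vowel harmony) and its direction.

/b/→[p] /t/→[d].
Each target copies a feature from the preceding segment, so the direction is progressive.

voicing assimilation, progressive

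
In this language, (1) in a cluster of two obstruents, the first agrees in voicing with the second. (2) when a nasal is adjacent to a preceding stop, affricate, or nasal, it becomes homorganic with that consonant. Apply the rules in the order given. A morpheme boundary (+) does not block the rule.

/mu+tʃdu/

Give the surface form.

Rule 1: /tʃ/ before /d/ (voiced) → [dʒ]
After rule 1: mu+dʒdu
Rule 2: no segment meets the rule's conditions; no change.

[mu+dʒdu]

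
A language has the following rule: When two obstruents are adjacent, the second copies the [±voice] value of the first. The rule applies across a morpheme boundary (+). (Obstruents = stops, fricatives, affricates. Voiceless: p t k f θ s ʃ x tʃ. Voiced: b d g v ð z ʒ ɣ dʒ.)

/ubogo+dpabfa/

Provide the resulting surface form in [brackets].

/p/ after /d/ (voiced) → [b]
/f/ after /b/ (voiced) → [v]

[ubogo+dbabva]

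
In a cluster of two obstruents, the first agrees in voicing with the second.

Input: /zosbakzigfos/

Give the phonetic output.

[zozbagzikfos]

/s/ before /b/ (voiced) → [z]
/k/ before /z/ (voiced) → [g]
/g/ before /f/ (voiceless) → [k]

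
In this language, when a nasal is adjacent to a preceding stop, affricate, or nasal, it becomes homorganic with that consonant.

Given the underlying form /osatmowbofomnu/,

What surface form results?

/m/ after /t/ (alveolar) → [n]
/n/ after /m/ (labial) → [m]

[osatnowbofommu]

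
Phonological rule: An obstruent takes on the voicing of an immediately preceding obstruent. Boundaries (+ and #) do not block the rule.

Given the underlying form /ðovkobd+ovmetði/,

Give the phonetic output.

[ðovgobd+ovmetθi]

/k/ after /v/ (voiced) → [g]
/ð/ after /t/ (voiceless) → [θ]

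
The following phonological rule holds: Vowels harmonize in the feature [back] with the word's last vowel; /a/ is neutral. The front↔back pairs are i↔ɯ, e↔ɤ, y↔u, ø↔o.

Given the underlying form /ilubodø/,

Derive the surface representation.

[ilybødø]

/u/ harmonizes with /ø/ ([-back]) → [y]
/o/ harmonizes with /ø/ ([-back]) → [ø]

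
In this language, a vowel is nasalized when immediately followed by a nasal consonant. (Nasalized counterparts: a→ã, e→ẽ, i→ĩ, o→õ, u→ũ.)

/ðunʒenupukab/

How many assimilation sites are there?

2

/u/ before nasal /n/ → [ũ]
/e/ before nasal /n/ → [ẽ]
2 segments change.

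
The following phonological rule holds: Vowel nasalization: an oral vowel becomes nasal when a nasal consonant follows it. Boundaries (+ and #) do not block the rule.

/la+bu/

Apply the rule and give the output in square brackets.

no segment meets the rule's conditions; no change.

[la+bu]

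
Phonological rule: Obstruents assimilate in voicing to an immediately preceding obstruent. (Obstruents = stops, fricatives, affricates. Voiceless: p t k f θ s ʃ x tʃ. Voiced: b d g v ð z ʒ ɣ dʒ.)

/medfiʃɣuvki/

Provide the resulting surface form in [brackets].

/f/ after /d/ (voiced) → [v]
/ɣ/ after /ʃ/ (voiceless) → [x]
/k/ after /v/ (voiced) → [g]

[medviʃxuvgi]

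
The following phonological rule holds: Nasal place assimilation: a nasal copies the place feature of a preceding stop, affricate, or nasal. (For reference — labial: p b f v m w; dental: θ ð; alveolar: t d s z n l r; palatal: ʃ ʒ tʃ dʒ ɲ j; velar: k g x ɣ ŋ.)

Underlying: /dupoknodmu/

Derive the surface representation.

/n/ after /k/ (velar) → [ŋ]
/m/ after /d/ (alveolar) → [n]

[dupokŋodnu]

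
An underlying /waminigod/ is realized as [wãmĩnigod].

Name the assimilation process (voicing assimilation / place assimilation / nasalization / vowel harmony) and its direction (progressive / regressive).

/a/→[ã] /i/→[ĩ].
Each target copies a feature from the following segment, so the direction is regressive.

nasalization, regressive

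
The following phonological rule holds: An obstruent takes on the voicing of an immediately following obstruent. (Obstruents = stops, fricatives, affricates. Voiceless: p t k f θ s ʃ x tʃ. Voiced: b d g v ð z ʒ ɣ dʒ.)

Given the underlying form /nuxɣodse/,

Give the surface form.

[nuɣɣotse]

/x/ before /ɣ/ (voiced) → [ɣ]
/d/ before /s/ (voiceless) → [t]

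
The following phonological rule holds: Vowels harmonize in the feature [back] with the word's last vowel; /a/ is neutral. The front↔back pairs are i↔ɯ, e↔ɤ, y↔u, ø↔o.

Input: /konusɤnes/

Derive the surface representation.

/o/ harmonizes with /e/ ([-back]) → [ø]
/u/ harmonizes with /e/ ([-back]) → [y]
/ɤ/ harmonizes with /e/ ([-back]) → [e]

[kønysenes]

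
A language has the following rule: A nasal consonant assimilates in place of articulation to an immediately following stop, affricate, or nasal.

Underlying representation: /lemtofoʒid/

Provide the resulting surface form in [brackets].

/m/ before /t/ (alveolar) → [n]

[lentofoʒid]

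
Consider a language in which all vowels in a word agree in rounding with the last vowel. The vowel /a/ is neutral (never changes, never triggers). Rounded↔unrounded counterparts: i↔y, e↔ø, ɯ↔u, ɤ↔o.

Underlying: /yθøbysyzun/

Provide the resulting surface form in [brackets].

[yθøbysyzun]

no segment meets the rule's conditions; no change.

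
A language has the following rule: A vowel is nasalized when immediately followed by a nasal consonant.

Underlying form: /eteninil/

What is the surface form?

/e/ before nasal /n/ → [ẽ]
/i/ before nasal /n/ → [ĩ]

[etẽnĩnil]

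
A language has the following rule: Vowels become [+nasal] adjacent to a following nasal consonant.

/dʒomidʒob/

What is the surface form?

/o/ before nasal /m/ → [õ]

[dʒõmidʒob]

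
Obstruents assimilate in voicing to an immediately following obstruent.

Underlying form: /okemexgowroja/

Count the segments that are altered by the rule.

1

/x/ before /g/ (voiced) → [ɣ]
1 segment changes.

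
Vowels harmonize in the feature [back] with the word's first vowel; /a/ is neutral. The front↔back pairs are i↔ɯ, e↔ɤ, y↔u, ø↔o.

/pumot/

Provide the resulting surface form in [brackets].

[pumot]

no segment meets the rule's conditions; no change.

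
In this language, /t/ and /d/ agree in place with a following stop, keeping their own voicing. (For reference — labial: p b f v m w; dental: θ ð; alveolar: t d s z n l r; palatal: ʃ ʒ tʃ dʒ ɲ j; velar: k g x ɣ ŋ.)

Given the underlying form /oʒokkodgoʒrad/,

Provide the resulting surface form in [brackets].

[oʒokkoggoʒrad]

/d/ before /g/ (velar) → [g]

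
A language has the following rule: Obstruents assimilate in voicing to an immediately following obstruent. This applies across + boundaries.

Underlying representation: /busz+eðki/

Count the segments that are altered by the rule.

2

/s/ before /z/ (voiced) → [z]
/ð/ before /k/ (voiceless) → [θ]
2 segments change.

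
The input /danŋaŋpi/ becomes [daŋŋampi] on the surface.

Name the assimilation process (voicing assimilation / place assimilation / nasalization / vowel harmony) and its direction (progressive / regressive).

place assimilation, regressive

/n/→[ŋ] /ŋ/→[m].
Each target copies a feature from the following segment, so the direction is regressive.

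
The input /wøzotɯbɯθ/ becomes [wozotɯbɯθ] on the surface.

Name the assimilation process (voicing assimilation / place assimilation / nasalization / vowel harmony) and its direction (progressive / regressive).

/ø/→[o].
Vowels agree with the last vowel, so the harmony is regressive.

vowel harmony, regressive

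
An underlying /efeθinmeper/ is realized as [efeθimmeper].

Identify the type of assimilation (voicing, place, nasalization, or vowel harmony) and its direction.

place assimilation, regressive

/n/→[m].
Each target copies a feature from the following segment, so the direction is regressive.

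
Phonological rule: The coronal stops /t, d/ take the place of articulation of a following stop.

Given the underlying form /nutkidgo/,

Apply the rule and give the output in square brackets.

[nukkiggo]

/t/ before /k/ (velar) → [k]
/d/ before /g/ (velar) → [g]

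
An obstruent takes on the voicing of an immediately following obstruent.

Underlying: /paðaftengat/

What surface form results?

no segment meets the rule's conditions; no change.

[paðaftengat]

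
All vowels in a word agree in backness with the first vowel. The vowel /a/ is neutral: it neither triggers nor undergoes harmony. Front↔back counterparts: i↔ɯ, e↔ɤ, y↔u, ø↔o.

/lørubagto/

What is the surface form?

[lørybagtø]

/u/ harmonizes with /ø/ ([-back]) → [y]
/o/ harmonizes with /ø/ ([-back]) → [ø]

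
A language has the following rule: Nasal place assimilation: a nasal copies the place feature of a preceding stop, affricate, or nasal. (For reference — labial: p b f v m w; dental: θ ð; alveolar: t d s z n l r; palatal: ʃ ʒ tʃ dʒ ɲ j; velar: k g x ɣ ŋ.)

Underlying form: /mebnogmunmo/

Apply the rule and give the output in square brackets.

/n/ after /b/ (labial) → [m]
/m/ after /g/ (velar) → [ŋ]
/m/ after /n/ (alveolar) → [n]

[mebmogŋunno]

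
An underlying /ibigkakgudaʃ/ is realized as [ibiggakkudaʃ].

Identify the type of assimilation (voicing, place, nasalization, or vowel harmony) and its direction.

/k/→[g] /g/→[k].
Each target copies a feature from the preceding segment, so the direction is progressive.

voicing assimilation, progressive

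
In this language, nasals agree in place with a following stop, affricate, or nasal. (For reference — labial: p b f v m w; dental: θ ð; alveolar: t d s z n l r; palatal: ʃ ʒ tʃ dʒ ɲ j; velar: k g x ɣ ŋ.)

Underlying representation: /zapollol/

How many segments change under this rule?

No segment meets the rule's conditions.

0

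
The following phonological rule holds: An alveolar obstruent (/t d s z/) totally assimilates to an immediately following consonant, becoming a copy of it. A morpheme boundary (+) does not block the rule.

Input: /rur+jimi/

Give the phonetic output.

no segment meets the rule's conditions; no change.

[rur+jimi]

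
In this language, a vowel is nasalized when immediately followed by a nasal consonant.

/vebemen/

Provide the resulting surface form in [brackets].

[vebẽmẽn]

/e/ before nasal /m/ → [ẽ]
/e/ before nasal /n/ → [ẽ]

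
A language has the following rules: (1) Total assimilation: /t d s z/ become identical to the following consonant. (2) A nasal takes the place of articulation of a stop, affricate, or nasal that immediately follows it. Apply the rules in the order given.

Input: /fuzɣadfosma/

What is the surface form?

Rule 1: /z/ before /ɣ/ → [ɣ] (total assimilation)
Rule 1: /d/ before /f/ → [f] (total assimilation)
Rule 1: /s/ before /m/ → [m] (total assimilation)
After rule 1: fuɣɣaffomma
Rule 2: no segment meets the rule's conditions; no change.

[fuɣɣaffomma]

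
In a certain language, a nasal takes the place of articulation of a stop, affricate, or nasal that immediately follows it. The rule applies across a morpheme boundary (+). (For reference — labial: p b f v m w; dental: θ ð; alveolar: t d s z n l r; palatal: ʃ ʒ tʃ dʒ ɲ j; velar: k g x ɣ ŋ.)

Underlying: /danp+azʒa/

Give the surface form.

[damp+azʒa]

/n/ before /p/ (labial) → [m]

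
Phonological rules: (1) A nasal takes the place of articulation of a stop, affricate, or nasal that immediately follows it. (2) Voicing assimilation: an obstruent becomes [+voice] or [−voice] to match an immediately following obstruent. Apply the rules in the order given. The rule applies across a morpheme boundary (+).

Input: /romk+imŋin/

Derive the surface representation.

[roŋk+iŋŋin]

Rule 1: /m/ before /k/ (velar) → [ŋ]
Rule 1: /m/ before /ŋ/ (velar) → [ŋ]
After rule 1: roŋk+iŋŋin
Rule 2: no segment meets the rule's conditions; no change.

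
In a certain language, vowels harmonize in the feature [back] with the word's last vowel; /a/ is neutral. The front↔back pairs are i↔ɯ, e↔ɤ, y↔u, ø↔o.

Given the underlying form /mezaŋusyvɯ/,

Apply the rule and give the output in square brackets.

/e/ harmonizes with /ɯ/ ([+back]) → [ɤ]
/y/ harmonizes with /ɯ/ ([+back]) → [u]

[mɤzaŋusuvɯ]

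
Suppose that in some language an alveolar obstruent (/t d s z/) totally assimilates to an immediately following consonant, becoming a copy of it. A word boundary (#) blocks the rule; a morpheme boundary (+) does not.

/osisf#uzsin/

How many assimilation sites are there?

/s/ before /f/ → [f] (total assimilation)
/z/ before /s/ → [s] (total assimilation)
2 segments change.

2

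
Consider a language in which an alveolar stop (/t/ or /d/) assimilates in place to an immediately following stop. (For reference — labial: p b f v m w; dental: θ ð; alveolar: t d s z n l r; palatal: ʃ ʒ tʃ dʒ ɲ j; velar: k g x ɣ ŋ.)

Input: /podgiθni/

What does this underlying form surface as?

/d/ before /g/ (velar) → [g]

[poggiθni]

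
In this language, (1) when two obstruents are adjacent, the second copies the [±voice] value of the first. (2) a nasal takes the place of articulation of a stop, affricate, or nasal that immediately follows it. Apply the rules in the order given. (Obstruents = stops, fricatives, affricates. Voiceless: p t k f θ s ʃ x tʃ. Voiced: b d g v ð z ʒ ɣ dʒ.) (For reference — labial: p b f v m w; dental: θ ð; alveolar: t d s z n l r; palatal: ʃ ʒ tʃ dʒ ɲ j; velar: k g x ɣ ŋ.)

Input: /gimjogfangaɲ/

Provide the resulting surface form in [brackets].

Rule 1: /f/ after /g/ (voiced) → [v]
After rule 1: gimjogvangaɲ
Rule 2: /n/ before /g/ (velar) → [ŋ]

[gimjogvaŋgaɲ]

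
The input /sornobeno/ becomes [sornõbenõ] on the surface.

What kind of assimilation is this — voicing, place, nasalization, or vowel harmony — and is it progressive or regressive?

nasalization, progressive

/o/→[õ] /o/→[õ].
Each target copies a feature from the preceding segment, so the direction is progressive.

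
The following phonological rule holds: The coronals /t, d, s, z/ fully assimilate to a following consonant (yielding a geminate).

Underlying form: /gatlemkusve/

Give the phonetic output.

/t/ before /l/ → [l] (total assimilation)
/s/ before /v/ → [v] (total assimilation)

[gallemkuvve]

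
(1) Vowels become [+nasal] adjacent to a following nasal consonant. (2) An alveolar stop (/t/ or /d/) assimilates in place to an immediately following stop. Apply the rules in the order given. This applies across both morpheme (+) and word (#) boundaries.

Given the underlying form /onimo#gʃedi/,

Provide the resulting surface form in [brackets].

Rule 1: /o/ before nasal /n/ → [õ]
Rule 1: /i/ before nasal /m/ → [ĩ]
After rule 1: õnĩmo#gʃedi
Rule 2: no segment meets the rule's conditions; no change.

[õnĩmo#gʃedi]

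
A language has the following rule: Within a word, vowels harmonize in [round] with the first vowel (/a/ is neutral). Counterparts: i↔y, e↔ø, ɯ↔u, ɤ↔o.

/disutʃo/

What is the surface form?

[disɯtʃɤ]

/u/ harmonizes with /i/ ([-round]) → [ɯ]
/o/ harmonizes with /i/ ([-round]) → [ɤ]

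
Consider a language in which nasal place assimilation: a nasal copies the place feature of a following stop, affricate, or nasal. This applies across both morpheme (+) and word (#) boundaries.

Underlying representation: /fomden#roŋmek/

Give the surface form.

[fonden#rommek]

/m/ before /d/ (alveolar) → [n]
/ŋ/ before /m/ (labial) → [m]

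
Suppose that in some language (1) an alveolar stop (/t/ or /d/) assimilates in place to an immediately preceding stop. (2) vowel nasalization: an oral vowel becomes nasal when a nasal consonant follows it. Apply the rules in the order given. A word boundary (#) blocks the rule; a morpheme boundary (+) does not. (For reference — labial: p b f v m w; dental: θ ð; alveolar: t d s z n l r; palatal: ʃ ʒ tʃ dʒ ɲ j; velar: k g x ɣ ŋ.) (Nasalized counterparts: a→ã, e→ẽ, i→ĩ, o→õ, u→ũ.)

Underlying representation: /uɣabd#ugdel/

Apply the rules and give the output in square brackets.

[uɣabb#uggel]

Rule 1: /d/ after /b/ (labial) → [b]
Rule 1: /d/ after /g/ (velar) → [g]
After rule 1: uɣabb#uggel
Rule 2: no segment meets the rule's conditions; no change.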